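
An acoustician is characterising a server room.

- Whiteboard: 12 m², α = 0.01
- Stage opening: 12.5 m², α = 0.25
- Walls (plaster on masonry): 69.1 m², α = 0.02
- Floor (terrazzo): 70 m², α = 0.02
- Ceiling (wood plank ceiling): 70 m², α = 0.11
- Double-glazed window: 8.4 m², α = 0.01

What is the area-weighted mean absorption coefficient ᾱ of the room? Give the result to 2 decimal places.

0.06

Total surface area S = 242.0 m².
A = 12·0.01 + 12.5·0.25 + 69.1·0.02 + 70·0.02 + 70·0.11 + 8.4·0.01 = 13.811 sabins.
ᾱ = 13.811 / 242.0 = 0.06.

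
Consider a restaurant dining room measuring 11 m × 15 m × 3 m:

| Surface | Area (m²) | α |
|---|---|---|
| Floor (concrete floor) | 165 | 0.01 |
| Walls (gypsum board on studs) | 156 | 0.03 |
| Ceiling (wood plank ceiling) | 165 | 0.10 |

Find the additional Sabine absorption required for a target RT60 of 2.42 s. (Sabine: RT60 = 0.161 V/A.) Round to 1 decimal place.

Equivalent absorption area: A₁ = 165*0.01 + 156*0.03 + 165*0.10 = 22.830 m².
V = 495 m³. Required absorption A₂ = 0.161 × 495 / 2.42 = 32.932 sabins.
Additional absorption ΔA = 32.932 − 22.830 = 10.1 sabins.

10.1 sabins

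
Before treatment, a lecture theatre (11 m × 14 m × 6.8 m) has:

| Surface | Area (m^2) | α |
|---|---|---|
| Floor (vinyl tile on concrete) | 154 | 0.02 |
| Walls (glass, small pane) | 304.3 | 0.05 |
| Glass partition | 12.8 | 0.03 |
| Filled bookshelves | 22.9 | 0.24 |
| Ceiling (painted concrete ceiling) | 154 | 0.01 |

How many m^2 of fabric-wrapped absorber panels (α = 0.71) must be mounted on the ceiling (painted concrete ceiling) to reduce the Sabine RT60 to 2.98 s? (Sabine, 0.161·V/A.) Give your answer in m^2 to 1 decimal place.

44.1

Summing Sᵢαᵢ: 3.080 + 15.215 + 0.384 + 5.496 + 1.540 → A₁ = 25.715 sabins.
Required A₂ = 0.161·1047.2/2.98 = 56.577 sabins.
Absorption to add: 56.577 − 25.715 = 30.862 sabins.
Net gain per m^2: Δα = 0.71 − 0.01 = 0.70.
Panel area = 30.862 / 0.70 = 44.1 m^2.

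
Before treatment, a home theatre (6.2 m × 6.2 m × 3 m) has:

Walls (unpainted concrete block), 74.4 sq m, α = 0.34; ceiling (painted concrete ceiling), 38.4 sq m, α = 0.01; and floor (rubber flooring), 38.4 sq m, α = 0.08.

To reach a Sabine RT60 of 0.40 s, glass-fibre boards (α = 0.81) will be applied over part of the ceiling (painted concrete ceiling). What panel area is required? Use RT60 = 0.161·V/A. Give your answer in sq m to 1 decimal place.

A₁ = Σ Sᵢαᵢ = 74.4·0.34 + 38.4·0.01 + 38.4·0.08 = 28.752 sabins.
Required A₂ = 0.161·115.32/0.40 = 46.416 sabins.
ΔA needed = 46.416 − 28.752 = 17.664 sabins.
Each sq m of panel replacing the ceiling (painted concrete ceiling) adds (0.81 − 0.01) = 0.80 sabins.
Panel area = 17.664 / 0.80 = 22.1 sq m.

22.1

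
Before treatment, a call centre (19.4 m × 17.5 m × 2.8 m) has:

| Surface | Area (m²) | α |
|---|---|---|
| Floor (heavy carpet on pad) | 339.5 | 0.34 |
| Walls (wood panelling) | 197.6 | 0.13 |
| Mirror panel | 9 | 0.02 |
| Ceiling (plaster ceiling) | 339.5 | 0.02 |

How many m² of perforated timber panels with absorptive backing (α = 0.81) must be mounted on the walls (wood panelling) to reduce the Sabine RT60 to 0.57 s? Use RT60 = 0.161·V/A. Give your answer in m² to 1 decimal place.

177.1

A₁ = Σ Sᵢαᵢ = 339.5*0.34 + 197.6*0.13 + 9*0.02 + 339.5*0.02 = 148.088 sabins.
V = 950.6 m³. Target absorption A₂ = 0.161 × 950.6 / 0.57 = 268.503 sabins.
Absorption to add: 268.503 − 148.088 = 120.415 sabins.
Net gain per m²: Δα = 0.81 − 0.13 = 0.68.
Panel area = 120.415 / 0.68 = 177.1 m².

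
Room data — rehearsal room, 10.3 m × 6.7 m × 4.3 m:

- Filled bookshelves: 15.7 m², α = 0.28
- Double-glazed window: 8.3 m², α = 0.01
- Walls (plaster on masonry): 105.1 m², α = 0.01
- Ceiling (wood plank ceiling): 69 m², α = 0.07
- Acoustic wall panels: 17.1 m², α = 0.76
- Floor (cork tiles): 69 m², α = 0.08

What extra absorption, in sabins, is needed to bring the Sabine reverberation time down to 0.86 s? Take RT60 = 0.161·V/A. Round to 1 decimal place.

26.7 sabins

A₁ = Σ Sᵢαᵢ = 15.7×0.28 + 8.3×0.01 + 105.1×0.01 + 69×0.07 + 17.1×0.76 + 69×0.08 = 28.876 sabins.
For T = 0.86 s, need A₂ = 0.161·V/T = 0.161·296.743/0.86 = 55.553 sabins.
Shortfall: 55.553 − 28.876 = 26.7 sabins.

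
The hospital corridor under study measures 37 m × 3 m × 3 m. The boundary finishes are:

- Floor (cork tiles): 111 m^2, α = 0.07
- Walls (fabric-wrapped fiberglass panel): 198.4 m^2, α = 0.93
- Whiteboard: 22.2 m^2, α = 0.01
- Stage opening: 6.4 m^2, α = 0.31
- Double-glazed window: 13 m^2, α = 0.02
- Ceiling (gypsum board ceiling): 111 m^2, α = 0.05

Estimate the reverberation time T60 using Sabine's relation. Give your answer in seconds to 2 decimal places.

A = Σ Sᵢαᵢ = 111*0.07 + 198.4*0.93 + 22.2*0.01 + 6.4*0.31 + 13*0.02 + 111*0.05 = 200.298 sabins.
Room volume: 333 m³.
Sabine: RT60 = 0.161 × 333 / 200.298 = 0.27 s.

0.27 s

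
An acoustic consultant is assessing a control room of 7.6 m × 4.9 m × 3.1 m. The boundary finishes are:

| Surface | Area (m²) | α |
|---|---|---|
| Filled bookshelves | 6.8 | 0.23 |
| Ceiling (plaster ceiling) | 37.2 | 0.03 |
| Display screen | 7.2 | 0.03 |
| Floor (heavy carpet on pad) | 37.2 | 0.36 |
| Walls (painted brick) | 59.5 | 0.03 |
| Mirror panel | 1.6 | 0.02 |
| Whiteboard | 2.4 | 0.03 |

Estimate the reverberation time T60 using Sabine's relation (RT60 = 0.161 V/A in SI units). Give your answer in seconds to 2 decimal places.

Summing Sᵢαᵢ: 1.564 + 1.116 + 0.216 + 13.392 + 1.785 + 0.032 + 0.072 → A = 18.177 sabins.
Room volume: 115.444 m³.
T = 0.161 V/A = 0.161·115.444/18.177 = 1.02 s.

1.02 sec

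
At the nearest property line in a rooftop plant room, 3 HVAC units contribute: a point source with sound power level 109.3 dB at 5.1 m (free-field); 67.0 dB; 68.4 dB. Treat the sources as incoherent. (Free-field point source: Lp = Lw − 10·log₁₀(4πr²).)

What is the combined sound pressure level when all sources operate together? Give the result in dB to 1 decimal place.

84.4 dB

Source at 5.1 m: Lp = 109.3 − 10·log₁₀(4π·5.1²) = 109.3 − 10·log₁₀(326.851) = 84.2 dB.
Converting to relative power and adding: 10^(84.2/10) + 10^(67.0/10) + 10^(68.4/10) = 2.75e+08.
L_total = 10·log₁₀(2.75e+08) = 84.4 dB.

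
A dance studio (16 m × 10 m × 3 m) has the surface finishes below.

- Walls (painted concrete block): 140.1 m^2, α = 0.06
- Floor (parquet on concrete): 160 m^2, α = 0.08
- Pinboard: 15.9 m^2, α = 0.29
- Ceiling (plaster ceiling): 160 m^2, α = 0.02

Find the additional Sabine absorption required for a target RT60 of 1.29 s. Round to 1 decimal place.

30.9 sabins

Equivalent absorption area: A₁ = 140.1*0.06 + 160*0.08 + 15.9*0.29 + 160*0.02 = 29.017 m^2.
For T = 1.29 s, need A₂ = 0.161·V/T = 0.161·480/1.29 = 59.907 sabins.
ΔA = A₂ − A₁ = 59.907 − 29.017 = 30.9 sabins.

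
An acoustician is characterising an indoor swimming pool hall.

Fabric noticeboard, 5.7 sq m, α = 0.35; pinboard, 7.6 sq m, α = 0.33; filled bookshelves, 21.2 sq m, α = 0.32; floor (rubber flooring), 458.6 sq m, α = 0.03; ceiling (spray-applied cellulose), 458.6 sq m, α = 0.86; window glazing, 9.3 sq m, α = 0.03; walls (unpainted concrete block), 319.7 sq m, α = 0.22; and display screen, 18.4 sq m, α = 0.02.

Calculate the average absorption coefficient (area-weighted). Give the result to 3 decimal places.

S = Σ Sᵢ = 5.7 + 7.6 + 21.2 + 458.6 + 458.6 + 9.3 + 319.7 + 18.4 = 1299.1 sq m.
Weighted sum Σ Sα = 490.422.
ᾱ = 490.422 / 1299.1 = 0.378.

0.378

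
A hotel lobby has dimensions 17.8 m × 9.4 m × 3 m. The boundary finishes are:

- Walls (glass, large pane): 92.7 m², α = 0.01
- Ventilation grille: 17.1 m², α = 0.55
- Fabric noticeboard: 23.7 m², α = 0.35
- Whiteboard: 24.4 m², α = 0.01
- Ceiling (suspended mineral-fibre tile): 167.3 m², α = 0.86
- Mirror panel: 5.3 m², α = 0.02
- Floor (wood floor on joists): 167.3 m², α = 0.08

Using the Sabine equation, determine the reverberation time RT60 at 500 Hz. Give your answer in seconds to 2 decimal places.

Equivalent absorption area: A = 92.7*0.01 + 17.1*0.55 + 23.7*0.35 + 24.4*0.01 + 167.3*0.86 + 5.3*0.02 + 167.3*0.08 = 176.239 m².
Room volume: 501.96 m³.
T = 0.161 V/A = 0.161·501.96/176.239 = 0.46 s.

0.46 seconds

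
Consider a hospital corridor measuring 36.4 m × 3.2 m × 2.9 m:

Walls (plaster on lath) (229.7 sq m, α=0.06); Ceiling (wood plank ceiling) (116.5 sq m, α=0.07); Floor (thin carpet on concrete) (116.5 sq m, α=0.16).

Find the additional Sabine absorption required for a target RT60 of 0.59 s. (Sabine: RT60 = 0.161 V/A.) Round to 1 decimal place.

Equivalent absorption area: A₁ = 229.7*0.06 + 116.5*0.07 + 116.5*0.16 = 40.577 sq m.
For T = 0.59 s, need A₂ = 0.161·V/T = 0.161·337.792/0.59 = 92.177 sabins.
Additional absorption ΔA = 92.177 − 40.577 = 51.6 sabins.

51.6 sabins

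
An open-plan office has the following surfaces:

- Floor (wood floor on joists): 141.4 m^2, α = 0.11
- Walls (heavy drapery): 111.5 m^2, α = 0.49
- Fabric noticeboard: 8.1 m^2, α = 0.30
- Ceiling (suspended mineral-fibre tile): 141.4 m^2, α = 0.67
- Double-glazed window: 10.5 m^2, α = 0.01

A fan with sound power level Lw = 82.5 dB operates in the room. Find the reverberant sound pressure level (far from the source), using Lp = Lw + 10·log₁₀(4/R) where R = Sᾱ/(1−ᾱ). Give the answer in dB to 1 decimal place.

A = 167.462 sabins; S = 412.9 m^2.
ᾱ = 167.462/412.9 = 0.4056; R = Sᾱ/(1−ᾱ) = 167.462/(1−0.4056) = 281.733 m^2.
Lp = Lw + 10 log₁₀(4/R) = 82.5 -18.48 = 64.0 dB.

64.0 dB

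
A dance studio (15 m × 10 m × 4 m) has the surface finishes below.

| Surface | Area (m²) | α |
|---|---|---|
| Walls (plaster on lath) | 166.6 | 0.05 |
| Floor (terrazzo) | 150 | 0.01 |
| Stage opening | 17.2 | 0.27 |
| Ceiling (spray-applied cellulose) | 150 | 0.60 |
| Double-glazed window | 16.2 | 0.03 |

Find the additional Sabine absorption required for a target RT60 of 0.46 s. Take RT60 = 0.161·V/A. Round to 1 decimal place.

Total absorption A₁ = 166.6×0.05 + 150×0.01 + 17.2×0.27 + 150×0.60 + 16.2×0.03
  = 8.330 + 1.500 + 4.644 + 90.000 + 0.486 = 104.960 m² sabins.
Target A₂ = 0.161·600/0.46 = 210.000 sabins (V = 600 m³).
Additional absorption ΔA = 210.000 − 104.960 = 105.0 sabins.

105.0 sabins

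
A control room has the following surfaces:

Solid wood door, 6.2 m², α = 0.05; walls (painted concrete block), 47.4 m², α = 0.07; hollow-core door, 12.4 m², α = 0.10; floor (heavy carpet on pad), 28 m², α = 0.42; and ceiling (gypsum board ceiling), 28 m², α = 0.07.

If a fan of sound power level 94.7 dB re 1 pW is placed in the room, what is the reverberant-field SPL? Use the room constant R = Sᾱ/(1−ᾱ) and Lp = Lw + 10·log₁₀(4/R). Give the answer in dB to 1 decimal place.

87.3 dB

A = 18.588 sabins; S = 122.0 m².
ᾱ = 18.588/122.0 = 0.1524; R = Sᾱ/(1−ᾱ) = 18.588/(1−0.1524) = 21.930 m².
Lp = 94.7 + 10·log₁₀(4/21.930) = 94.7 + (-7.39) = 87.3 dB.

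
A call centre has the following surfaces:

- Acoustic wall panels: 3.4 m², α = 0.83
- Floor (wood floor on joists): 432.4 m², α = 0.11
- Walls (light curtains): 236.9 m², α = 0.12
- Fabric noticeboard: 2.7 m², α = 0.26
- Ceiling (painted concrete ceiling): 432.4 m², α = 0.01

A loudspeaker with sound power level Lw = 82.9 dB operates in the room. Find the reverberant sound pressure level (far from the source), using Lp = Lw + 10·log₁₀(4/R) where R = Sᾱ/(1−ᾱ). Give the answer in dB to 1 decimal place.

69.3 dB

Σ(Sᵢαᵢ) = 3.4×0.83 + 432.4×0.11 + 236.9×0.12 + 2.7×0.26 + 432.4×0.01 = 83.840; total area S = 1107.8 m².
ᾱ = 83.840/1107.8 = 0.0757; R = Sᾱ/(1−ᾱ) = 83.840/(1−0.0757) = 90.706 m².
Lp = 82.9 + 10·log₁₀(4/90.706) = 82.9 + (-13.56) = 69.3 dB.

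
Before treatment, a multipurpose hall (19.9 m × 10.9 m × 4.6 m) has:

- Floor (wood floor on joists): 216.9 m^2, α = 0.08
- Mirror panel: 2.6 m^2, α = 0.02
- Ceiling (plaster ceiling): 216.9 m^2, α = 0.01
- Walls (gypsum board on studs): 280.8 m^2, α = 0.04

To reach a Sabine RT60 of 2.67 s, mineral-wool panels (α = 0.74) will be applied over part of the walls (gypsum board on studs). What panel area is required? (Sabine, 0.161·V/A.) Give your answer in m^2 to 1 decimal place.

41.9

Total absorption A₁ = 216.9×0.08 + 2.6×0.02 + 216.9×0.01 + 280.8×0.04
  = 17.352 + 0.052 + 2.169 + 11.232 = 30.805 m^2 sabins.
Required A₂ = 0.161·997.786/2.67 = 60.166 sabins.
Absorption to add: 60.166 − 30.805 = 29.361 sabins.
Each m^2 of panel replacing the walls (gypsum board on studs) adds (0.74 − 0.04) = 0.70 sabins.
Area = ΔA/Δα = 29.361/0.70 = 41.9 m^2.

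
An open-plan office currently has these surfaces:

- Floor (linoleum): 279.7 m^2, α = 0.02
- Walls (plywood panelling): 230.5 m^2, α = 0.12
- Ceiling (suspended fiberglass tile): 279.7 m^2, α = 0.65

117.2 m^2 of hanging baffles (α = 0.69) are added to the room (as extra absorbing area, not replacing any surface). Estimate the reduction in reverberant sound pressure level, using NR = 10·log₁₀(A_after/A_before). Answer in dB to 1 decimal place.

A_before = Σ Sᵢαᵢ = 279.7×0.02 + 230.5×0.12 + 279.7×0.65 = 215.059 sabins.
Treatment contributes 117.2·0.69 = 80.868 sabins.
New total A_after = 295.927 sabins.
NR = 10·log₁₀(295.927/215.059) = 1.4 dB.

1.4 dB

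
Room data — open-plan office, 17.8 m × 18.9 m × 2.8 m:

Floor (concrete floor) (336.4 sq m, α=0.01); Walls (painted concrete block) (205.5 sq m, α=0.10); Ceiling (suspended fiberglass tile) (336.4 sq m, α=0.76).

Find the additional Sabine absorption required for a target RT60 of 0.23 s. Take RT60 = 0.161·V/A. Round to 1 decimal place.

379.8 sabins

Summing Sᵢαᵢ: 3.364 + 20.550 + 255.664 → A₁ = 279.578 sabins.
Target A₂ = 0.161·941.976/0.23 = 659.383 sabins (V = 941.976 m³).
ΔA = A₂ − A₁ = 659.383 − 279.578 = 379.8 sabins.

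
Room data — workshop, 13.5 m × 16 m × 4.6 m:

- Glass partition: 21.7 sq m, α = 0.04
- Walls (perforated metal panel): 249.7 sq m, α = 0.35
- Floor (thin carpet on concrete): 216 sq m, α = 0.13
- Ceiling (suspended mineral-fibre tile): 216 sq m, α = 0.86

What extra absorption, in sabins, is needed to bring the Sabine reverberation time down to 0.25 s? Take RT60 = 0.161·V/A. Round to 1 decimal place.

Summing Sᵢαᵢ: 0.868 + 87.395 + 28.080 + 185.760 → A₁ = 302.103 sabins.
V = 993.6 m³. Required absorption A₂ = 0.161 × 993.6 / 0.25 = 639.878 sabins.
Additional absorption ΔA = 639.878 − 302.103 = 337.8 sabins.

337.8 sabins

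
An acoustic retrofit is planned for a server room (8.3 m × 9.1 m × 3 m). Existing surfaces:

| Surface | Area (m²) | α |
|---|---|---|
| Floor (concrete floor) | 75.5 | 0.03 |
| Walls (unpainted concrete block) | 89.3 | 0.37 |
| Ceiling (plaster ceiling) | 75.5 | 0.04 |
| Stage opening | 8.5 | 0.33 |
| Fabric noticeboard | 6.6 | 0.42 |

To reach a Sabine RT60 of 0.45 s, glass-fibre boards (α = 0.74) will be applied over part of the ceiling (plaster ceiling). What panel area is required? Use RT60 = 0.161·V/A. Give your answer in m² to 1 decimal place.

53.1

A₁ = Σ Sᵢαᵢ = 75.5·0.03 + 89.3·0.37 + 75.5·0.04 + 8.5·0.33 + 6.6·0.42 = 43.903 sabins.
Required A₂ = 0.161·226.59/0.45 = 81.069 sabins.
ΔA needed = 81.069 − 43.903 = 37.166 sabins.
Net gain per m²: Δα = 0.74 − 0.04 = 0.70.
Panel area = 37.166 / 0.70 = 53.1 m².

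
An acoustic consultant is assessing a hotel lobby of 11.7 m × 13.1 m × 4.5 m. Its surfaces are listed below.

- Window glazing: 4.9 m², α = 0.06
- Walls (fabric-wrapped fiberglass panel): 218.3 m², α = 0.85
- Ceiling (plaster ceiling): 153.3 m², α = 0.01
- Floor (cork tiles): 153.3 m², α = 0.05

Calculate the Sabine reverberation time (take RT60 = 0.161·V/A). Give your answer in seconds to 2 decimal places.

0.57 sec

A = Σ Sᵢαᵢ = 4.9*0.06 + 218.3*0.85 + 153.3*0.01 + 153.3*0.05 = 195.047 sabins.
Room volume: 689.715 m³.
T = 0.161 V/A = 0.161·689.715/195.047 = 0.57 s.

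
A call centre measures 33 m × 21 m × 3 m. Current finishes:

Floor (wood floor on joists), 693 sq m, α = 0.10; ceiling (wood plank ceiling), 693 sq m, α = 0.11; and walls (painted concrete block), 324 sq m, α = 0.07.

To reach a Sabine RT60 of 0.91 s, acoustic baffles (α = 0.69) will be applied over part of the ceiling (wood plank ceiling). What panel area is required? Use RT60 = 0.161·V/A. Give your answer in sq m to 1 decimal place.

Summing Sᵢαᵢ: 69.300 + 76.230 + 22.680 → A₁ = 168.210 sabins.
Required A₂ = 0.161·2079/0.91 = 367.823 sabins.
ΔA needed = 367.823 − 168.210 = 199.613 sabins.
Net gain per sq m: Δα = 0.69 − 0.11 = 0.58.
Area = ΔA/Δα = 199.613/0.58 = 344.2 sq m.

344.2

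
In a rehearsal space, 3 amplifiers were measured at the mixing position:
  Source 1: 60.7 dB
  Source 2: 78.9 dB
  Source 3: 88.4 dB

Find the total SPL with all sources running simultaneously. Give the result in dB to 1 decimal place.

Sum in the linear (power) domain: Σ 10^(Lᵢ/10) = 10^(60.7/10) + 10^(78.9/10) + 10^(88.4/10) = 7.706e+08.
L_total = 10·log₁₀(7.706e+08) = 88.9 dB.

88.9 dB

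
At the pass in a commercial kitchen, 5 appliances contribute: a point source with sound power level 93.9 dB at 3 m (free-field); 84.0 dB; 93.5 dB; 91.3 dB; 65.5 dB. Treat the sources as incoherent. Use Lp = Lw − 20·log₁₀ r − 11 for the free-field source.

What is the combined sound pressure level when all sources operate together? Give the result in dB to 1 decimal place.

95.9 dB

Source at 3 m: Lp = 93.9 − 20·log₁₀(3) − 11 = 73.4 dB.
Σ 10^(Lᵢ/10) = 3.864e+09.
Combined level = 10 log₁₀(3.864e+09) = 95.9 dB.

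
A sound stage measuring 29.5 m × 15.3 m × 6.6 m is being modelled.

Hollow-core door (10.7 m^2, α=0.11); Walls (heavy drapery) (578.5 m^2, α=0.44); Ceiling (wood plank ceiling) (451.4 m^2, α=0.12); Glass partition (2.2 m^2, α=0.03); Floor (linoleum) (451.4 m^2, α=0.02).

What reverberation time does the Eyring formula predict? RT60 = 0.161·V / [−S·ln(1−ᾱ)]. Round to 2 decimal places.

1.34 s

S = Σ Sᵢ = 1494.2 m^2.
Σ(Sᵢαᵢ) = 10.7·0.11 + 578.5·0.44 + 451.4·0.12 + 2.2·0.03 + 451.4·0.02 = 318.979.
ᾱ = 318.979 / 1494.2 = 0.2135.
−S·ln(1−ᾱ) = −1494.2 × ln(1 − 0.2135) = 358.851.
V = 29.5 × 15.3 × 6.6 = 2978.91 m³.
RT60 = 0.161 × 2978.91 / 358.851 = 1.34 s.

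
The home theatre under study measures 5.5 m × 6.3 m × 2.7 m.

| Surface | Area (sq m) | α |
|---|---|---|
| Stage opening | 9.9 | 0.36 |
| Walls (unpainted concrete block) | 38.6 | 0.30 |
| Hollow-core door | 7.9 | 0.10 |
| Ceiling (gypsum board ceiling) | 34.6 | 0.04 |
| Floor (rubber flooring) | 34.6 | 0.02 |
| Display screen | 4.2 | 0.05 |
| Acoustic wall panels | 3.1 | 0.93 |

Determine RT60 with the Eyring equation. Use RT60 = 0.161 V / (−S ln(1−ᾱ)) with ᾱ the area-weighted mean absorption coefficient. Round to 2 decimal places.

0.66 sec

S = Σ Sᵢ = 132.9 sq m.
Σ(Sᵢαᵢ) = 9.9×0.36 + 38.6×0.30 + 7.9×0.10 + 34.6×0.04 + 34.6×0.02 + 4.2×0.05 + 3.1×0.93 = 21.103.
ᾱ = 21.103 / 132.9 = 0.1588.
−S·ln(1−ᾱ) = −132.9 × ln(1 − 0.1588) = 22.982.
V = 5.5 × 6.3 × 2.7 = 93.555 m³.
RT60 = 0.161 × 93.555 / 22.982 = 0.66 s.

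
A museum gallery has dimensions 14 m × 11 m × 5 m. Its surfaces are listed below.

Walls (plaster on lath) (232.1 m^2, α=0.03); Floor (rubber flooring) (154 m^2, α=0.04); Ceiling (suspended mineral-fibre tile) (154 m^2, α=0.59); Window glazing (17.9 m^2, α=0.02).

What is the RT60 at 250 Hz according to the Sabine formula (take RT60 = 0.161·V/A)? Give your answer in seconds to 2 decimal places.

A = Σ Sᵢαᵢ = 232.1*0.03 + 154*0.04 + 154*0.59 + 17.9*0.02 = 104.341 sabins.
Volume V = 14 × 11 × 5 = 770 m³.
RT60 = 0.161 · V / A = 0.161 × 770 / 104.341 = 1.19 s.

1.19 seconds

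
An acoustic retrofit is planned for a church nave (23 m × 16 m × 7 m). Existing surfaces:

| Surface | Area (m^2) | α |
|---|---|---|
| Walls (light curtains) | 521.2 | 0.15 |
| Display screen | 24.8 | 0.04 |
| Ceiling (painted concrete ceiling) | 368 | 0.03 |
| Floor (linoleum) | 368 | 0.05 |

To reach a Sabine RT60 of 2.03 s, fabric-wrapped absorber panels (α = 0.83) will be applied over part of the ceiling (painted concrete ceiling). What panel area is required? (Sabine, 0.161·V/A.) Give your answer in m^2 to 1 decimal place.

A₁ = Σ Sᵢαᵢ = 521.2×0.15 + 24.8×0.04 + 368×0.03 + 368×0.05 = 108.612 sabins.
V = 2576 m³. Target absorption A₂ = 0.161 × 2576 / 2.03 = 204.303 sabins.
Absorption to add: 204.303 − 108.612 = 95.691 sabins.
Each m^2 of panel replacing the ceiling (painted concrete ceiling) adds (0.83 − 0.03) = 0.80 sabins.
Panel area = 95.691 / 0.80 = 119.6 m^2.

119.6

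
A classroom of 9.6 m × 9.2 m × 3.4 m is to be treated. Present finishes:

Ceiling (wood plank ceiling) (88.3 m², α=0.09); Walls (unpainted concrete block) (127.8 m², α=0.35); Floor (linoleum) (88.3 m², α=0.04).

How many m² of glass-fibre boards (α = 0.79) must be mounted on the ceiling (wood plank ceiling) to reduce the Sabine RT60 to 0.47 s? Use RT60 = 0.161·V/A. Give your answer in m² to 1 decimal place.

A₁ = Σ Sᵢαᵢ = 88.3*0.09 + 127.8*0.35 + 88.3*0.04 = 56.209 sabins.
Required A₂ = 0.161·300.288/0.47 = 102.865 sabins.
ΔA needed = 102.865 − 56.209 = 46.656 sabins.
Each m² of panel replacing the ceiling (wood plank ceiling) adds (0.79 − 0.09) = 0.70 sabins.
Area = ΔA/Δα = 46.656/0.70 = 66.7 m².

66.7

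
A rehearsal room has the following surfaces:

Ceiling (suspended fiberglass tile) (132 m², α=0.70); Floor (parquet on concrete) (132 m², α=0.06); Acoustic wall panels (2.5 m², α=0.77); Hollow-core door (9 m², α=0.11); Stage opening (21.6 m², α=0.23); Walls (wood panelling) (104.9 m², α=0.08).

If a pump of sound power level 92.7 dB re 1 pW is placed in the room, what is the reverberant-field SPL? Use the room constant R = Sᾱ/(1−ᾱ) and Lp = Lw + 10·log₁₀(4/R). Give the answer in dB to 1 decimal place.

A = 116.595 sabins; S = 402.0 m².
ᾱ = 116.595/402.0 = 0.2900; R = Sᾱ/(1−ᾱ) = 116.595/(1−0.2900) = 164.218 m².
Lp = Lw + 10 log₁₀(4/R) = 92.7 -16.13 = 76.6 dB.

76.6 dB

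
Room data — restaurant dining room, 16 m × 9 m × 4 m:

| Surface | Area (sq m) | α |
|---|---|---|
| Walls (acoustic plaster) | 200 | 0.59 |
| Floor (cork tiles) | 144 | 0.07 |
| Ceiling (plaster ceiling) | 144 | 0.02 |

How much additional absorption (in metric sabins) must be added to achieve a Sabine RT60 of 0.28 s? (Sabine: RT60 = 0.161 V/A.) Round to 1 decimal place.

Summing Sᵢαᵢ: 118.000 + 10.080 + 2.880 → A₁ = 130.960 sabins.
Target A₂ = 0.161·576/0.28 = 331.200 sabins (V = 576 m³).
Shortfall: 331.200 − 130.960 = 200.2 sabins.

200.2 sabins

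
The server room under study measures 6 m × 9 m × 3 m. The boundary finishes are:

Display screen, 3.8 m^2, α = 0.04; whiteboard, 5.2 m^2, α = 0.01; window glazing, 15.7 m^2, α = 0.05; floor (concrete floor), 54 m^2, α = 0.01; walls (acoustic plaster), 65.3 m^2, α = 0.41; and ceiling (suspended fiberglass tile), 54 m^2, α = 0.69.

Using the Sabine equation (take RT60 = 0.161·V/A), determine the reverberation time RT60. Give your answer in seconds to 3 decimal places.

0.398 seconds

Total absorption A = 3.8*0.04 + 5.2*0.01 + 15.7*0.05 + 54*0.01 + 65.3*0.41 + 54*0.69
  = 0.152 + 0.052 + 0.785 + 0.540 + 26.773 + 37.260 = 65.562 m^2 sabins.
V = 6·9·3 = 162 m³.
Sabine: RT60 = 0.161 × 162 / 65.562 = 0.398 s.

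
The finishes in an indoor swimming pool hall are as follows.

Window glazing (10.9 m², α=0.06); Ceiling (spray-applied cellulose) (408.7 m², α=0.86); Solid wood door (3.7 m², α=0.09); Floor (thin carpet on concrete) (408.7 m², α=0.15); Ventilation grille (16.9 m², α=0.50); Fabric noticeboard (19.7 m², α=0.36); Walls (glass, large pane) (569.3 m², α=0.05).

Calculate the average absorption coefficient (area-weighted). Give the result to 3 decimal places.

0.318

Total surface area S = 1437.9 m².
A = 10.9·0.06 + 408.7·0.86 + 3.7·0.09 + 408.7·0.15 + 16.9·0.50 + 19.7·0.36 + 569.3·0.05 = 457.781 sabins.
ᾱ = 457.781 / 1437.9 = 0.318.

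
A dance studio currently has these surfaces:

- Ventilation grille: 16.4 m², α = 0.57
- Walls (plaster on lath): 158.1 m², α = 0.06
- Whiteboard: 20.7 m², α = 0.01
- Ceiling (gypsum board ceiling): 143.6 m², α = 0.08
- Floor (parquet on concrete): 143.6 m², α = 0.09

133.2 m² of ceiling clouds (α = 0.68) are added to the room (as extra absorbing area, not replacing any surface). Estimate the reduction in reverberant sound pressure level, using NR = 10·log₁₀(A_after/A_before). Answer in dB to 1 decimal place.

4.9 dB

Summing Sᵢαᵢ: 9.348 + 9.486 + 0.207 + 11.488 + 12.924 → A_before = 43.453 sabins.
Added absorption = 133.2 × 0.68 = 90.576 sabins.
A_after = 43.453 + 90.576 = 134.029 sabins.
NR = 10·log₁₀(134.029/43.453) = 4.9 dB.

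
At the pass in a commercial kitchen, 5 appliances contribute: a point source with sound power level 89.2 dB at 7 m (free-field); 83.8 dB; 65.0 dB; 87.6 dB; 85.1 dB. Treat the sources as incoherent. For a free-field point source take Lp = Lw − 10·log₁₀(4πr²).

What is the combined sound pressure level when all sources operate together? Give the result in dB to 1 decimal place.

90.6 dB

Source at 7 m: Lp = 89.2 − 10·log₁₀(4π·7²) = 89.2 − 10·log₁₀(615.752) = 61.3 dB.
Sum in the linear (power) domain: Σ 10^(Lᵢ/10) = 10^(61.3/10) + 10^(83.8/10) + 10^(65.0/10) + 10^(87.6/10) + 10^(85.1/10) = 1.143e+09.
Combined level = 10 log₁₀(1.143e+09) = 90.6 dB.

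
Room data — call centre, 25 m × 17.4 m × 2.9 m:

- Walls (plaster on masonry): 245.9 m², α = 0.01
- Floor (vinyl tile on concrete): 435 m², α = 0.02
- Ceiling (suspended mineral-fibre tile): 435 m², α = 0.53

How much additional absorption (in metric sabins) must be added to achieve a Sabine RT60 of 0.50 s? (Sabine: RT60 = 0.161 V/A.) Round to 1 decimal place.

Total absorption A₁ = 245.9·0.01 + 435·0.02 + 435·0.53
  = 2.459 + 8.700 + 230.550 = 241.709 m² sabins.
Target A₂ = 0.161·1261.5/0.50 = 406.203 sabins (V = 1261.5 m³).
ΔA = A₂ − A₁ = 406.203 − 241.709 = 164.5 sabins.

164.5 sabins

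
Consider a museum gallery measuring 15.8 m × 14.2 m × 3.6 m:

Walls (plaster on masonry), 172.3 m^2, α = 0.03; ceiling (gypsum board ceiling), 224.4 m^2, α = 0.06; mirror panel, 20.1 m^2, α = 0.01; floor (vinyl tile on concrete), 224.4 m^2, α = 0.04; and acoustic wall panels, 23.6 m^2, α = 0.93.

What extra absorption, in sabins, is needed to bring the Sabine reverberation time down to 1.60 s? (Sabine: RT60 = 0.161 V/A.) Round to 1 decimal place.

A₁ = Σ Sᵢαᵢ = 172.3*0.03 + 224.4*0.06 + 20.1*0.01 + 224.4*0.04 + 23.6*0.93 = 49.758 sabins.
For T = 1.60 s, need A₂ = 0.161·V/T = 0.161·807.696/1.60 = 81.274 sabins.
Additional absorption ΔA = 81.274 − 49.758 = 31.5 sabins.

31.5 sabins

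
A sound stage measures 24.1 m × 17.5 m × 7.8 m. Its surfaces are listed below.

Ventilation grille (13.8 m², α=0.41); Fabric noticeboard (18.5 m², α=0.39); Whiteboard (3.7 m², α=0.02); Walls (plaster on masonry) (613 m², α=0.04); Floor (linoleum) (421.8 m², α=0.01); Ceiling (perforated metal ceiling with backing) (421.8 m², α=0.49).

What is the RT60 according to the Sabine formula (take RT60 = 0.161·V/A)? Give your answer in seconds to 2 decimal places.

Total absorption A = 13.8×0.41 + 18.5×0.39 + 3.7×0.02 + 613×0.04 + 421.8×0.01 + 421.8×0.49
  = 5.658 + 7.215 + 0.074 + 24.520 + 4.218 + 206.682 = 248.367 m² sabins.
Room volume: 3289.65 m³.
Sabine: RT60 = 0.161 × 3289.65 / 248.367 = 2.13 s.

2.13 s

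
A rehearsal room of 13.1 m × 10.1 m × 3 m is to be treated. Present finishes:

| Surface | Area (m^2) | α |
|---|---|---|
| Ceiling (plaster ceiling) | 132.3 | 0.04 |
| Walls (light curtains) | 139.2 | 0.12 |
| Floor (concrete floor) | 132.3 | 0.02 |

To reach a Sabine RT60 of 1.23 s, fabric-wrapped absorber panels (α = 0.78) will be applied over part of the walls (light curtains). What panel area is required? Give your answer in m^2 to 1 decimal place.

A₁ = Σ Sᵢαᵢ = 132.3×0.04 + 139.2×0.12 + 132.3×0.02 = 24.642 sabins.
V = 396.93 m³. Target absorption A₂ = 0.161 × 396.93 / 1.23 = 51.956 sabins.
Absorption to add: 51.956 − 24.642 = 27.314 sabins.
Net gain per m^2: Δα = 0.78 − 0.12 = 0.66.
Area = ΔA/Δα = 27.314/0.66 = 41.4 m^2.

41.4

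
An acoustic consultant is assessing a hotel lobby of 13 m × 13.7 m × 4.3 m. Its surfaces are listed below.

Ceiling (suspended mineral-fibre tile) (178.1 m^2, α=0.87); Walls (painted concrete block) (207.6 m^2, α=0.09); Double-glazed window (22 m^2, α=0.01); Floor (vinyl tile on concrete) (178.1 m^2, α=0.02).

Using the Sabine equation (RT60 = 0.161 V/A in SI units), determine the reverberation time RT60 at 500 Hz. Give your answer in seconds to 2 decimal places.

Summing Sᵢαᵢ: 154.947 + 18.684 + 0.220 + 3.562 → A = 177.413 sabins.
Room volume: 765.83 m³.
Sabine: RT60 = 0.161 × 765.83 / 177.413 = 0.69 s.

0.69 seconds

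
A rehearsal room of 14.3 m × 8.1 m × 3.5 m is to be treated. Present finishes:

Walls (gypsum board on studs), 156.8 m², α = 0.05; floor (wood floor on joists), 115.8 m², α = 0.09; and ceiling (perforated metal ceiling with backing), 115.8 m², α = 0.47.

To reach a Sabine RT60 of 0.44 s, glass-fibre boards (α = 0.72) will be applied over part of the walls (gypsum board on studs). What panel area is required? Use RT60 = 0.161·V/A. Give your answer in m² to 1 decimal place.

Summing Sᵢαᵢ: 7.840 + 10.422 + 54.426 → A₁ = 72.688 sabins.
V = 405.405 m³. Target absorption A₂ = 0.161 × 405.405 / 0.44 = 148.341 sabins.
ΔA needed = 148.341 − 72.688 = 75.653 sabins.
Each m² of panel replacing the walls (gypsum board on studs) adds (0.72 − 0.05) = 0.67 sabins.
Panel area = 75.653 / 0.67 = 112.9 m².

112.9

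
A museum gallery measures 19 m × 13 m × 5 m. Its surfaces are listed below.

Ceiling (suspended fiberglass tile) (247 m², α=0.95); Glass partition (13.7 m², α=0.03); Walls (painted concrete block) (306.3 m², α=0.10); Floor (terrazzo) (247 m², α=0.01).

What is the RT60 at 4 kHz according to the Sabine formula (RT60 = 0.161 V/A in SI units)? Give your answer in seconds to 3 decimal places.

A = Σ Sᵢαᵢ = 247·0.95 + 13.7·0.03 + 306.3·0.10 + 247·0.01 = 268.161 sabins.
V = 19·13·5 = 1235 m³.
RT60 = 0.161 · V / A = 0.161 × 1235 / 268.161 = 0.741 s.

0.741 seconds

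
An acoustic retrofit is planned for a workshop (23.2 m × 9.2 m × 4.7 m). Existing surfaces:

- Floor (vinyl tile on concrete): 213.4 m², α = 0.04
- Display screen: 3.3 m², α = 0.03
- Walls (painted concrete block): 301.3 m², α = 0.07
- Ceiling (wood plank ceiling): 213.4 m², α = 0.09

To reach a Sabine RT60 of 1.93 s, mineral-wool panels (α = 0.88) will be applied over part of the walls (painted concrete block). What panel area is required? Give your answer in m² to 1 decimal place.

Total absorption A₁ = 213.4·0.04 + 3.3·0.03 + 301.3·0.07 + 213.4·0.09
  = 8.536 + 0.099 + 21.091 + 19.206 = 48.932 m² sabins.
V = 1003.168 m³. Target absorption A₂ = 0.161 × 1003.168 / 1.93 = 83.684 sabins.
Absorption to add: 83.684 − 48.932 = 34.752 sabins.
Net gain per m²: Δα = 0.88 − 0.07 = 0.81.
Area = ΔA/Δα = 34.752/0.81 = 42.9 m².

42.9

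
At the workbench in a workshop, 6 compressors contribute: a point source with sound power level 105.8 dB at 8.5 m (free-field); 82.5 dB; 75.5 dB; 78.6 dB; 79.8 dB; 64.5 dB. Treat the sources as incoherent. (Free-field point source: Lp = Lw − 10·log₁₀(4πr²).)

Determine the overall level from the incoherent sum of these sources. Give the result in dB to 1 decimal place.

Source at 8.5 m: Lp = 105.8 − 10·log₁₀(4π·8.5²) = 105.8 − 10·log₁₀(907.920) = 76.2 dB.
Sum in the linear (power) domain: Σ 10^(Lᵢ/10) = 10^(76.2/10) + 10^(82.5/10) + 10^(75.5/10) + 10^(78.6/10) + 10^(79.8/10) + 10^(64.5/10) = 4.258e+08.
Back to dB: 10·log₁₀ Σ = 86.3 dB.

86.3 dB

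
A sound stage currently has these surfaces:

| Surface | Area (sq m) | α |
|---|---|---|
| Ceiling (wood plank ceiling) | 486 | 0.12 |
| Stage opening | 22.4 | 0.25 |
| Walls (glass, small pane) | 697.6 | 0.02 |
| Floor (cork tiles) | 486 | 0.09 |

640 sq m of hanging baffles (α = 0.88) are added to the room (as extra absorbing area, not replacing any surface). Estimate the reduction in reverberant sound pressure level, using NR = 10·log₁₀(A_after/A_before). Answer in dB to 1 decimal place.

7.5 dB

Summing Sᵢαᵢ: 58.320 + 5.600 + 13.952 + 43.740 → A_before = 121.612 sabins.
Added absorption = 640 × 0.88 = 563.200 sabins.
New total A_after = 684.812 sabins.
Reduction = 10 log₁₀(A_after/A_before) = 10 log₁₀(5.6311) = 7.5 dB.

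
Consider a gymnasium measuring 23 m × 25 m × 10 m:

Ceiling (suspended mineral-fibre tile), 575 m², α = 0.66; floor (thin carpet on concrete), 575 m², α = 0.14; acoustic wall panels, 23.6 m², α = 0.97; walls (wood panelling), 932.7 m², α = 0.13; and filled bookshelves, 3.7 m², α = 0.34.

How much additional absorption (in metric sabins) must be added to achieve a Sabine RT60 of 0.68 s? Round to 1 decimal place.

Summing Sᵢαᵢ: 379.500 + 80.500 + 22.892 + 121.251 + 1.258 → A₁ = 605.401 sabins.
V = 5750 m³. Required absorption A₂ = 0.161 × 5750 / 0.68 = 1361.397 sabins.
Shortfall: 1361.397 − 605.401 = 756.0 sabins.

756.0 sabins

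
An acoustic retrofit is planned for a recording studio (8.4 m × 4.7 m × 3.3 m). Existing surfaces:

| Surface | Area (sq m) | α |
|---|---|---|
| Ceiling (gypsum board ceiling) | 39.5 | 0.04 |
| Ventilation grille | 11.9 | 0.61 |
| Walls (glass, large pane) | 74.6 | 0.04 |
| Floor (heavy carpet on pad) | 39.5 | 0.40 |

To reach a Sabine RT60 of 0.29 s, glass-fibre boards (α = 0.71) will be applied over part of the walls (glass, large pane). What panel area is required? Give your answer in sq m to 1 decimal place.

A₁ = Σ Sᵢαᵢ = 39.5·0.04 + 11.9·0.61 + 74.6·0.04 + 39.5·0.40 = 27.623 sabins.
Required A₂ = 0.161·130.284/0.29 = 72.330 sabins.
Absorption to add: 72.330 − 27.623 = 44.707 sabins.
Each sq m of panel replacing the walls (glass, large pane) adds (0.71 − 0.04) = 0.67 sabins.
Panel area = 44.707 / 0.67 = 66.7 sq m.

66.7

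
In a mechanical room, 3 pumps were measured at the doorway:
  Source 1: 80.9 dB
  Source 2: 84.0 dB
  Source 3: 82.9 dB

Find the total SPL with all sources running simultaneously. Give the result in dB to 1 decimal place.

Converting to relative power and adding: 10^(80.9/10) + 10^(84.0/10) + 10^(82.9/10) = 5.692e+08.
Combined level = 10 log₁₀(5.692e+08) = 87.6 dB.

87.6 dB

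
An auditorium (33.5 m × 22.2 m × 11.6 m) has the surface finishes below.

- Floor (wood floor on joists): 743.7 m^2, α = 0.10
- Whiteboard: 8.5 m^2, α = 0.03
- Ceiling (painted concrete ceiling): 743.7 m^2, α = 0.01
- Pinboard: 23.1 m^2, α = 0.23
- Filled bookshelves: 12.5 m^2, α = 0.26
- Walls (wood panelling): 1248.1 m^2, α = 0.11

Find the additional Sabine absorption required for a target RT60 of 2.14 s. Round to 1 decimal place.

Equivalent absorption area: A₁ = 743.7·0.10 + 8.5·0.03 + 743.7·0.01 + 23.1·0.23 + 12.5·0.26 + 1248.1·0.11 = 227.916 m^2.
For T = 2.14 s, need A₂ = 0.161·V/T = 0.161·8626.92/2.14 = 649.035 sabins.
Shortfall: 649.035 − 227.916 = 421.1 sabins.

421.1 sabins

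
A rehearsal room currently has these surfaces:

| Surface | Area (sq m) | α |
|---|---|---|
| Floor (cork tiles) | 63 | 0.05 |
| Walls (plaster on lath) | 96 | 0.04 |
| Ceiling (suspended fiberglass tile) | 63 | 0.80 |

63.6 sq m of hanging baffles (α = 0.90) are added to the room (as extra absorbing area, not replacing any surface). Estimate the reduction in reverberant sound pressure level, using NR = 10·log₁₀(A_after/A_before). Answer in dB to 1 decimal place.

A_before = Σ Sᵢαᵢ = 63*0.05 + 96*0.04 + 63*0.80 = 57.390 sabins.
Added absorption = 63.6 × 0.90 = 57.240 sabins.
A_after = 57.390 + 57.240 = 114.630 sabins.
NR = 10·log₁₀(114.630/57.390) = 3.0 dB.

3.0 dB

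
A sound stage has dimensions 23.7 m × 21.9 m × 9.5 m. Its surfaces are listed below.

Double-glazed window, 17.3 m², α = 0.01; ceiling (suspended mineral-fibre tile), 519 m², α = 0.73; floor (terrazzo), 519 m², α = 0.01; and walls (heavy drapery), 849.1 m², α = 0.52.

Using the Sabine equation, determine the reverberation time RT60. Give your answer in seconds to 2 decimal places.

Total absorption A = 17.3*0.01 + 519*0.73 + 519*0.01 + 849.1*0.52
  = 0.173 + 378.870 + 5.190 + 441.532 = 825.765 m² sabins.
V = 23.7·21.9·9.5 = 4930.785 m³.
RT60 = 0.161 · V / A = 0.161 × 4930.785 / 825.765 = 0.96 s.

0.96 sec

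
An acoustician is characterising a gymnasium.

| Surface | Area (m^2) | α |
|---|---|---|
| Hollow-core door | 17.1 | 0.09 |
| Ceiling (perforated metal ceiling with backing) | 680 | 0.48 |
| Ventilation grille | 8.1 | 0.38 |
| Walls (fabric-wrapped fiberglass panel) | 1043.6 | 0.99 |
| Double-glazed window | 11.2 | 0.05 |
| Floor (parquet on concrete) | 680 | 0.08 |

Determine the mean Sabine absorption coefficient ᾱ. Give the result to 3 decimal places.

0.582

Total surface area S = 2440.0 m^2.
A = 17.1×0.09 + 680×0.48 + 8.1×0.38 + 1043.6×0.99 + 11.2×0.05 + 680×0.08 = 1419.141 sabins.
ᾱ = A/S = 0.582.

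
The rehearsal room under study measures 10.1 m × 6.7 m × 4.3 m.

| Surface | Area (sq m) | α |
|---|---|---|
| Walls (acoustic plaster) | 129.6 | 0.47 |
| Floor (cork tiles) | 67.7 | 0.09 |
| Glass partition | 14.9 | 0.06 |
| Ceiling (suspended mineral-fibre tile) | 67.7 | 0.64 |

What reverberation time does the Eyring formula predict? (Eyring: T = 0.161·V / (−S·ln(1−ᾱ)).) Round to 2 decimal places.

Total surface area S = 129.6 + 67.7 + 14.9 + 67.7 = 279.9 sq m.
Σ(Sᵢαᵢ) = 129.6×0.47 + 67.7×0.09 + 14.9×0.06 + 67.7×0.64 = 111.227.
ᾱ = 111.227 / 279.9 = 0.3974.
Eyring denominator: −S ln(1−ᾱ) = 141.770.
V = 10.1 × 6.7 × 4.3 = 290.981 m³.
RT60 = 0.161 × 290.981 / 141.770 = 0.33 s.

0.33 s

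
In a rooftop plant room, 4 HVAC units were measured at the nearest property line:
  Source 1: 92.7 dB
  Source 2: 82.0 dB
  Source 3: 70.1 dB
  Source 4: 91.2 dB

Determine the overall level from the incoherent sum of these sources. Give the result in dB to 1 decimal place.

95.2 dB

Σ 10^(Lᵢ/10) = 3.349e+09.
L_total = 10·log₁₀(3.349e+09) = 95.2 dB.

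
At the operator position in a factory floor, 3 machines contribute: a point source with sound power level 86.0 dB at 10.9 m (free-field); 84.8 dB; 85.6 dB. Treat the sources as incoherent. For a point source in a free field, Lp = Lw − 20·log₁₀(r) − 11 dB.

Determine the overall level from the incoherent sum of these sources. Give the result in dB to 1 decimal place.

88.2 dB

Source at 10.9 m: Lp = 86.0 − 20·log₁₀(10.9) − 11 = 54.3 dB.
Σ 10^(Lᵢ/10) = 6.653e+08.
L_total = 10·log₁₀(6.653e+08) = 88.2 dB.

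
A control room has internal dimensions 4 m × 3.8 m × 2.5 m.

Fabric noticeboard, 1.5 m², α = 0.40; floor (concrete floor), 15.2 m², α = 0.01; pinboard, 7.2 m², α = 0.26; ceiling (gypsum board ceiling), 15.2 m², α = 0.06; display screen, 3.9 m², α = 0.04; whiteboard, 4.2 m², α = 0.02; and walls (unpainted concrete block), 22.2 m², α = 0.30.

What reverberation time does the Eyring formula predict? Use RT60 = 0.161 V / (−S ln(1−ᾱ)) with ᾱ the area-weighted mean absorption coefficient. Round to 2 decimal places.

0.54 s

Total surface area S = 1.5 + 15.2 + 7.2 + 15.2 + 3.9 + 4.2 + 22.2 = 69.4 m².
Absorption A = 1.5×0.40 + 15.2×0.01 + 7.2×0.26 + 15.2×0.06 + 3.9×0.04 + 4.2×0.02 + 22.2×0.30 = 10.436 sabins.
Mean coefficient ᾱ = A/S = 0.1504.
−S·ln(1−ᾱ) = −69.4 × ln(1 − 0.1504) = 11.311.
V = 4 × 3.8 × 2.5 = 38 m³.
T = 0.161·V/[−S·ln(1−ᾱ)] = 0.161·38/11.311 = 0.54 s.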